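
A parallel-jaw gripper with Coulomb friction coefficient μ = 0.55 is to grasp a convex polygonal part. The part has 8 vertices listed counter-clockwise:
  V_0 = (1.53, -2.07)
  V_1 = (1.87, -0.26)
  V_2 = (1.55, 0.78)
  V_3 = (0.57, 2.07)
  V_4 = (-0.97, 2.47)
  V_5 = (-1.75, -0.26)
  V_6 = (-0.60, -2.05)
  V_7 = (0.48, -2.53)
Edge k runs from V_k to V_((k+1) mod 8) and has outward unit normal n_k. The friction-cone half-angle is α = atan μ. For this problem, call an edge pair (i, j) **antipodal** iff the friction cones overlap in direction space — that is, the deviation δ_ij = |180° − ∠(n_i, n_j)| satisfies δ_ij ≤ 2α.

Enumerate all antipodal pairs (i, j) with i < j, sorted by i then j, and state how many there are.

count = 12; pairs: (0,4), (0,5), (1,4), (1,5), (1,6), (2,4), (2,5), (2,6), (3,5), (3,6), (3,7), (4,7)

α = atan 0.55 = 28.81°;  2α = 57.62°
n_0 = (+0.9828, -0.1846)
n_1 = (+0.9558, +0.2941)
n_2 = (+0.7963, +0.6049)
n_3 = (+0.2514, +0.9679)
n_4 = (-0.9615, +0.2747)
n_5 = (-0.8413, -0.5405)
n_6 = (-0.4061, -0.9138)
n_7 = (+0.4013, -0.9160)
  (0,1): δ = 152.26°  ·
  (0,2): δ = 132.14°  ·
  (0,3): δ = 93.92°  ·
  (0,4): δ = 5.31°  ✓
  (0,5): δ = 43.36°  ✓
  (0,6): δ = 76.68°  ·
  (0,7): δ = 124.30°  ·
  (1,2): δ = 159.88°  ·
  (1,3): δ = 121.66°  ·
  (1,4): δ = 33.05°  ✓
  (1,5): δ = 15.62°  ✓
  (1,6): δ = 48.93°  ✓
  (1,7): δ = 96.56°  ·
  (2,3): δ = 141.78°  ·
  (2,4): δ = 53.17°  ✓
  (2,5): δ = 4.50°  ✓
  (2,6): δ = 28.81°  ✓
  (2,7): δ = 76.43°  ·
  (3,4): δ = 91.39°  ·
  (3,5): δ = 42.72°  ✓
  (3,6): δ = 9.40°  ✓
  (3,7): δ = 38.22°  ✓
  (4,5): δ = 131.34°  ·
  (4,6): δ = 98.02°  ·
  (4,7): δ = 50.40°  ✓
  (5,6): δ = 146.68°  ·
  (5,7): δ = 99.06°  ·
  (6,7): δ = 132.38°  ·
antipodal pairs: 12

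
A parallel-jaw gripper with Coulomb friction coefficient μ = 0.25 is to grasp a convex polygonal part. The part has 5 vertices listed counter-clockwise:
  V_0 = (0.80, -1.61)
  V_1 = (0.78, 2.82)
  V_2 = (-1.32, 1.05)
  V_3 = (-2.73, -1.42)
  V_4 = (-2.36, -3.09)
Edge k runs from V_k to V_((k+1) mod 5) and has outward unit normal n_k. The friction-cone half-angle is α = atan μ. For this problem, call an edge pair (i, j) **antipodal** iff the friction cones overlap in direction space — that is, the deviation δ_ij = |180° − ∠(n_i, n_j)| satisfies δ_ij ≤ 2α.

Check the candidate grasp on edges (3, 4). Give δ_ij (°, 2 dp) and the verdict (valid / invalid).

α = atan 0.25 = 14.04°;  2α = 28.07°
edge 3: e_3 = (+0.37, -1.67);  n_3 = (-0.9763, -0.2163)
edge 4: e_4 = (+3.16, +1.48);  n_4 = (+0.4241, -0.9056)
∠(n_3, n_4) = 102.60°
δ = |180° − 102.60°| = 77.40°
77.40° > 2α = 28.07°  →  invalid

δ = 77.40°, invalid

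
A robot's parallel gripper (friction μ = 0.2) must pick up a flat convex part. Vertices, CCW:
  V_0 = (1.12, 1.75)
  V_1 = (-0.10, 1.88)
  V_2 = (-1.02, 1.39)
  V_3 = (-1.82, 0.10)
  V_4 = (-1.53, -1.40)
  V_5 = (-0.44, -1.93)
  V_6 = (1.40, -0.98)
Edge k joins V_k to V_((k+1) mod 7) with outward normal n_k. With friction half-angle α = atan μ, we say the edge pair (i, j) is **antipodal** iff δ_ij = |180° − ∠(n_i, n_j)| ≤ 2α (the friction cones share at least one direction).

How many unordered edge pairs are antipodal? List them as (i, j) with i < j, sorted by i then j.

α = atan 0.2 = 11.31°;  2α = 22.62°
n_0 = (+0.1060, +0.9944)
n_1 = (-0.4701, +0.8826)
n_2 = (-0.8498, +0.5270)
n_3 = (-0.9818, -0.1898)
n_4 = (-0.4373, -0.8993)
n_5 = (+0.4588, -0.8886)
n_6 = (+0.9948, +0.1020)
  (0,1): δ = 145.88°  ·
  (0,2): δ = 115.72°  ·
  (0,3): δ = 72.98°  ·
  (0,4): δ = 19.85°  ✓
  (0,5): δ = 33.39°  ·
  (0,6): δ = 101.94°  ·
  (1,2): δ = 149.85°  ·
  (1,3): δ = 107.10°  ·
  (1,4): δ = 53.97°  ·
  (1,5): δ = 0.73°  ✓
  (1,6): δ = 67.82°  ·
  (2,3): δ = 137.25°  ·
  (2,4): δ = 84.13°  ·
  (2,5): δ = 30.89°  ·
  (2,6): δ = 37.66°  ·
  (3,4): δ = 126.87°  ·
  (3,5): δ = 73.63°  ·
  (3,6): δ = 5.09°  ✓
  (4,5): δ = 126.76°  ·
  (4,6): δ = 58.21°  ·
  (5,6): δ = 111.45°  ·
antipodal pairs: 3

count = 3; pairs: (0,4), (1,5), (3,6)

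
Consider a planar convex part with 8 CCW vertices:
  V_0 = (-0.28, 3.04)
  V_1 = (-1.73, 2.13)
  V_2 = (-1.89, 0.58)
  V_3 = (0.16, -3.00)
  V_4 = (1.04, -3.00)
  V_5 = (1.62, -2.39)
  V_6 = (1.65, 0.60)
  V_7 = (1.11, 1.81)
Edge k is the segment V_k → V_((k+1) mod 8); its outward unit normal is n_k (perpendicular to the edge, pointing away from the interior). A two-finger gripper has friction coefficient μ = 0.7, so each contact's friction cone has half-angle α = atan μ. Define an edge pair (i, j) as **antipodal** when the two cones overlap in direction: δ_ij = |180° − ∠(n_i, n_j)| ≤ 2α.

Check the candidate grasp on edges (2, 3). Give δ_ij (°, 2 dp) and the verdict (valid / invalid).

α = atan 0.7 = 34.99°;  2α = 69.98°
edge 2: e_2 = (+2.05, -3.58);  n_2 = (-0.8678, -0.4969)
edge 3: e_3 = (+0.88, +0.00);  n_3 = (+0.0000, -1.0000)
∠(n_2, n_3) = 60.20°
δ = |180° − 60.20°| = 119.80°
119.80° > 2α = 69.98°  →  invalid

δ = 119.80°, invalid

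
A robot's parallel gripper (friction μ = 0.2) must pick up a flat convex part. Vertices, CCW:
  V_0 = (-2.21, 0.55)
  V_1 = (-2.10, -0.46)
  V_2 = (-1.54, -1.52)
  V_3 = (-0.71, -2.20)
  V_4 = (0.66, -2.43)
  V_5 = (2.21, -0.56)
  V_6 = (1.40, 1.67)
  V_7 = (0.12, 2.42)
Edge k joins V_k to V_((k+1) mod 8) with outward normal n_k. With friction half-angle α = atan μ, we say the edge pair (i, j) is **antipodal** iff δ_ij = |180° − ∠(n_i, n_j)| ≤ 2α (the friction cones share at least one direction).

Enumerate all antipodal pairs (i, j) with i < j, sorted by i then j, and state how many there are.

α = atan 0.2 = 11.31°;  2α = 22.62°
n_0 = (-0.9941, -0.1083)
n_1 = (-0.8842, -0.4671)
n_2 = (-0.6337, -0.7735)
n_3 = (-0.1656, -0.9862)
n_4 = (+0.7699, -0.6382)
n_5 = (+0.9399, +0.3414)
n_6 = (+0.5055, +0.8628)
n_7 = (-0.6259, +0.7799)
  (0,1): δ = 158.37°  ·
  (0,2): δ = 135.54°  ·
  (0,3): δ = 105.75°  ·
  (0,4): δ = 45.87°  ·
  (0,5): δ = 13.75°  ✓
  (0,6): δ = 53.42°  ·
  (0,7): δ = 122.53°  ·
  (1,2): δ = 157.17°  ·
  (1,3): δ = 127.38°  ·
  (1,4): δ = 67.50°  ·
  (1,5): δ = 7.89°  ✓
  (1,6): δ = 31.78°  ·
  (1,7): δ = 100.90°  ·
  (2,3): δ = 150.20°  ·
  (2,4): δ = 90.33°  ·
  (2,5): δ = 30.71°  ·
  (2,6): δ = 8.96°  ✓
  (2,7): δ = 78.08°  ·
  (3,4): δ = 120.12°  ·
  (3,5): δ = 60.51°  ·
  (3,6): δ = 20.84°  ✓
  (3,7): δ = 48.28°  ·
  (4,5): δ = 120.38°  ·
  (4,6): δ = 80.71°  ·
  (4,7): δ = 11.60°  ✓
  (5,6): δ = 140.33°  ·
  (5,7): δ = 71.21°  ·
  (6,7): δ = 110.88°  ·
antipodal pairs: 5

count = 5; pairs: (0,5), (1,5), (2,6), (3,6), (4,7)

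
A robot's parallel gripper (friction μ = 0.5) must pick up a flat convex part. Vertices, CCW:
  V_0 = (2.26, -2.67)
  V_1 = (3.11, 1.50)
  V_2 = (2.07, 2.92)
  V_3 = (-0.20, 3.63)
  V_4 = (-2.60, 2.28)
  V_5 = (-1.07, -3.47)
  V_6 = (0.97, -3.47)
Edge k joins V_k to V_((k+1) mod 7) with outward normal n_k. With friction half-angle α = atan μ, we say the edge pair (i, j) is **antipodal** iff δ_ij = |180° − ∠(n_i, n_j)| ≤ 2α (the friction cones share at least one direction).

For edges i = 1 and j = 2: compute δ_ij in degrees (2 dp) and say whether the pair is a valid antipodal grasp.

δ = 143.59°, invalid

α = atan 0.5 = 26.57°;  2α = 53.13°
edge 1: e_1 = (-1.04, +1.42);  n_1 = (+0.8068, +0.5909)
edge 2: e_2 = (-2.27, +0.71);  n_2 = (+0.2985, +0.9544)
∠(n_1, n_2) = 36.41°
δ = |180° − 36.41°| = 143.59°
143.59° > 2α = 53.13°  →  invalid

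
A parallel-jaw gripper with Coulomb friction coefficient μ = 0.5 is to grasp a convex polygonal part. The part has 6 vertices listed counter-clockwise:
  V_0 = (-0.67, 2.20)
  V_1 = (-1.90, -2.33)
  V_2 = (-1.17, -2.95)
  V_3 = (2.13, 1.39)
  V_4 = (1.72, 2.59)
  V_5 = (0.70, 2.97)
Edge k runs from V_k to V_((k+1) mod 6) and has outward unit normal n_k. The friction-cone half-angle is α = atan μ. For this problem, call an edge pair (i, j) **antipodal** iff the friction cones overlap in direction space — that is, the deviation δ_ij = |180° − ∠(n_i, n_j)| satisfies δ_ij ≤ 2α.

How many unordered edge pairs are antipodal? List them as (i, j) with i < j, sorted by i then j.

count = 5; pairs: (0,2), (0,3), (1,3), (1,4), (2,5)

α = atan 0.5 = 26.57°;  2α = 53.13°
n_0 = (-0.9651, +0.2620)
n_1 = (-0.6473, -0.7622)
n_2 = (+0.7960, -0.6053)
n_3 = (+0.9463, +0.3233)
n_4 = (+0.3491, +0.9371)
n_5 = (-0.4900, +0.8717)
  (0,1): δ = 115.15°  ·
  (0,2): δ = 22.06°  ✓
  (0,3): δ = 34.05°  ✓
  (0,4): δ = 84.76°  ·
  (0,5): δ = 134.53°  ·
  (1,2): δ = 86.91°  ·
  (1,3): δ = 30.79°  ✓
  (1,4): δ = 19.91°  ✓
  (1,5): δ = 69.68°  ·
  (2,3): δ = 123.89°  ·
  (2,4): δ = 73.18°  ·
  (2,5): δ = 23.41°  ✓
  (3,4): δ = 129.30°  ·
  (3,5): δ = 79.53°  ·
  (4,5): δ = 130.23°  ·
antipodal pairs: 5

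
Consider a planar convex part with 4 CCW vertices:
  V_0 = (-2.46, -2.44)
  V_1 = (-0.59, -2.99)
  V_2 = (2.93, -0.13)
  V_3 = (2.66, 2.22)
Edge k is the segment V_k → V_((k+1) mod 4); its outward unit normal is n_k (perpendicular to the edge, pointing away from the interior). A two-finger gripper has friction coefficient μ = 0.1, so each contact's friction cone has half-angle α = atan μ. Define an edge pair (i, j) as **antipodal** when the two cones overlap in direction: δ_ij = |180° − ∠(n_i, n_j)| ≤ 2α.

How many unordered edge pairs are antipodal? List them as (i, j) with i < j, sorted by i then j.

count = 1; pairs: (1,3)

α = atan 0.1 = 5.71°;  2α = 11.42°
n_0 = (-0.2822, -0.9594)
n_1 = (+0.6306, -0.7761)
n_2 = (+0.9935, +0.1141)
n_3 = (-0.6731, +0.7395)
  (0,1): δ = 124.52°  ·
  (0,2): δ = 67.06°  ·
  (0,3): δ = 58.70°  ·
  (1,2): δ = 122.54°  ·
  (1,3): δ = 3.21°  ✓
  (2,3): δ = 54.25°  ·
antipodal pairs: 1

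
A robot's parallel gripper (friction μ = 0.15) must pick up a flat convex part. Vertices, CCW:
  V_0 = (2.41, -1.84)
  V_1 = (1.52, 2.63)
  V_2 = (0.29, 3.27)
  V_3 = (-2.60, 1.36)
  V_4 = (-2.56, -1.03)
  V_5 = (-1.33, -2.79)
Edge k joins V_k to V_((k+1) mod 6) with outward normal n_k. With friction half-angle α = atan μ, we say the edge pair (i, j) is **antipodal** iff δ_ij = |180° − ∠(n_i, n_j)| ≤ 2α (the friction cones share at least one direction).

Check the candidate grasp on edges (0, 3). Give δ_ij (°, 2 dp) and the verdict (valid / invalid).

α = atan 0.15 = 8.53°;  2α = 17.06°
edge 0: e_0 = (-0.89, +4.47);  n_0 = (+0.9807, +0.1953)
edge 3: e_3 = (+0.04, -2.39);  n_3 = (-0.9999, -0.0167)
∠(n_0, n_3) = 169.70°
δ = |180° − 169.70°| = 10.30°
10.30° ≤ 2α = 17.06°  →  valid

δ = 10.30°, valid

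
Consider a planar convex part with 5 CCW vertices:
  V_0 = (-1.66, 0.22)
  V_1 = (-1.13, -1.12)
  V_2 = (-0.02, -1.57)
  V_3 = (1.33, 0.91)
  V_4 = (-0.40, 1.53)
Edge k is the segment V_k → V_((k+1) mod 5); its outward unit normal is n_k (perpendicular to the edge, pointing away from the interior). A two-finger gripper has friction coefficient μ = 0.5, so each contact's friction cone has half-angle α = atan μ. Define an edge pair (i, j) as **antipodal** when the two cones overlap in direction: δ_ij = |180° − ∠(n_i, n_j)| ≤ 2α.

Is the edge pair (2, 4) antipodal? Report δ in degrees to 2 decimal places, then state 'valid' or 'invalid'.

δ = 15.32°, valid

α = atan 0.5 = 26.57°;  2α = 53.13°
edge 2: e_2 = (+1.35, +2.48);  n_2 = (+0.8783, -0.4781)
edge 4: e_4 = (-1.26, -1.31);  n_4 = (-0.7207, +0.6932)
∠(n_2, n_4) = 164.68°
δ = |180° − 164.68°| = 15.32°
15.32° ≤ 2α = 53.13°  →  valid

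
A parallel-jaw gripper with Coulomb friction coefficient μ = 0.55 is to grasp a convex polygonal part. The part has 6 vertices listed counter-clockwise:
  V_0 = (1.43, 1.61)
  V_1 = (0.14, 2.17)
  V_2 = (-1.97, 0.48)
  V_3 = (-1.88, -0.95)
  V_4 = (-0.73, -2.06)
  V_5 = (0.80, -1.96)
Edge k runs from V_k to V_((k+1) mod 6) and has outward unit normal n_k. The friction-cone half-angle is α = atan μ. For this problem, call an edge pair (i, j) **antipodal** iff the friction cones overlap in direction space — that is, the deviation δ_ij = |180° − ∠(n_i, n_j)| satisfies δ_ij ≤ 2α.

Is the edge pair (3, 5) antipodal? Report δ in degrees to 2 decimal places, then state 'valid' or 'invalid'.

δ = 56.02°, valid

α = atan 0.55 = 28.81°;  2α = 57.62°
edge 3: e_3 = (+1.15, -1.11);  n_3 = (-0.6945, -0.7195)
edge 5: e_5 = (+0.63, +3.57);  n_5 = (+0.9848, -0.1738)
∠(n_3, n_5) = 123.98°
δ = |180° − 123.98°| = 56.02°
56.02° ≤ 2α = 57.62°  →  valid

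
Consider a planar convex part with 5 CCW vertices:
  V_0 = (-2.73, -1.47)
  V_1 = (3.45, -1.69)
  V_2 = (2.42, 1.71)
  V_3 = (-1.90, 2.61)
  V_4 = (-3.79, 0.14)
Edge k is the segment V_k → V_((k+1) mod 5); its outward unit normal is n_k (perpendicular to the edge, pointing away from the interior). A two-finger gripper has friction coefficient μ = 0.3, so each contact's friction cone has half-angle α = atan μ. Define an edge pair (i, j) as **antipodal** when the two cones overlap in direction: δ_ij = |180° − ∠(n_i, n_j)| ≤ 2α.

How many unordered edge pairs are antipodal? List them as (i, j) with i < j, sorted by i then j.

α = atan 0.3 = 16.70°;  2α = 33.40°
n_0 = (-0.0356, -0.9994)
n_1 = (+0.9570, +0.2899)
n_2 = (+0.2040, +0.9790)
n_3 = (-0.7942, +0.6077)
n_4 = (-0.8352, -0.5499)
  (0,1): δ = 71.11°  ·
  (0,2): δ = 9.73°  ✓
  (0,3): δ = 54.62°  ·
  (0,4): δ = 125.40°  ·
  (1,2): δ = 118.62°  ·
  (1,3): δ = 54.28°  ·
  (1,4): δ = 16.51°  ✓
  (2,3): δ = 115.65°  ·
  (2,4): δ = 44.87°  ·
  (3,4): δ = 109.22°  ·
antipodal pairs: 2

count = 2; pairs: (0,2), (1,4)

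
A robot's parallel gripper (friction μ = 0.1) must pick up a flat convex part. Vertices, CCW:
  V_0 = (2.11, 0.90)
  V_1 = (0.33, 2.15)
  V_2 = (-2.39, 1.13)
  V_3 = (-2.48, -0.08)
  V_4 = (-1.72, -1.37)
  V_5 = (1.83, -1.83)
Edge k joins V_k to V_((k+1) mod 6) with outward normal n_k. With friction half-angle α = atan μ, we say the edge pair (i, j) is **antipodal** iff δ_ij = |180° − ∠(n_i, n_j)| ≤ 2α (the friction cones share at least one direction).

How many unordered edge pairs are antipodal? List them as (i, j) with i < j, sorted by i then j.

count = 1; pairs: (2,5)

α = atan 0.1 = 5.71°;  2α = 11.42°
n_0 = (+0.5747, +0.8184)
n_1 = (-0.3511, +0.9363)
n_2 = (-0.9972, +0.0742)
n_3 = (-0.8616, -0.5076)
n_4 = (-0.1285, -0.9917)
n_5 = (+0.9948, -0.1020)
  (0,1): δ = 124.37°  ·
  (0,2): δ = 59.18°  ·
  (0,3): δ = 24.42°  ·
  (0,4): δ = 27.70°  ·
  (0,5): δ = 119.22°  ·
  (1,2): δ = 114.81°  ·
  (1,3): δ = 80.05°  ·
  (1,4): δ = 27.94°  ·
  (1,5): δ = 63.59°  ·
  (2,3): δ = 145.24°  ·
  (2,4): δ = 93.13°  ·
  (2,5): δ = 1.60°  ✓
  (3,4): δ = 127.89°  ·
  (3,5): δ = 36.36°  ·
  (4,5): δ = 88.47°  ·
antipodal pairs: 1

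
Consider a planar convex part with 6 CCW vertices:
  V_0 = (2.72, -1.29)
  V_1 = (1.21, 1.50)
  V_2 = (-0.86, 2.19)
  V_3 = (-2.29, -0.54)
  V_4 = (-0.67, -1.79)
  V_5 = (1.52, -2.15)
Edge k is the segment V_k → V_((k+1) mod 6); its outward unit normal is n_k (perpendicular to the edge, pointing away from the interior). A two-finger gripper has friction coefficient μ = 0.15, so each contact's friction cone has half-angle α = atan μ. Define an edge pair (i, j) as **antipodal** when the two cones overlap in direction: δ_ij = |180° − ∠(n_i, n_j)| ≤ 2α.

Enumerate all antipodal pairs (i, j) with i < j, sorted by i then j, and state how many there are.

count = 1; pairs: (1,4)

α = atan 0.15 = 8.53°;  2α = 17.06°
n_0 = (+0.8795, +0.4760)
n_1 = (+0.3162, +0.9487)
n_2 = (-0.8858, +0.4640)
n_3 = (-0.6109, -0.7917)
n_4 = (-0.1622, -0.9868)
n_5 = (+0.5825, -0.8128)
  (0,1): δ = 136.86°  ·
  (0,2): δ = 56.07°  ·
  (0,3): δ = 23.92°  ·
  (0,4): δ = 52.24°  ·
  (0,5): δ = 97.20°  ·
  (1,2): δ = 99.21°  ·
  (1,3): δ = 19.22°  ·
  (1,4): δ = 9.10°  ✓
  (1,5): δ = 54.06°  ·
  (2,3): δ = 100.01°  ·
  (2,4): δ = 71.69°  ·
  (2,5): δ = 26.73°  ·
  (3,4): δ = 151.68°  ·
  (3,5): δ = 106.72°  ·
  (4,5): δ = 135.04°  ·
antipodal pairs: 1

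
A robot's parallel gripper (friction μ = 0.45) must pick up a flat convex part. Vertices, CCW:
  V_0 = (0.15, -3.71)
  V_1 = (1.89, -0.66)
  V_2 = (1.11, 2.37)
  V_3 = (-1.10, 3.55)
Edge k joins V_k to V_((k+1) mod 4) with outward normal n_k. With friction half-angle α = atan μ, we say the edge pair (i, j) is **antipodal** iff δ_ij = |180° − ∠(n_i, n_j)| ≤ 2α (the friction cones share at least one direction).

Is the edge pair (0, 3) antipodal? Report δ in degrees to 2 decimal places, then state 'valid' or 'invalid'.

α = atan 0.45 = 24.23°;  2α = 48.46°
edge 0: e_0 = (+1.74, +3.05);  n_0 = (+0.8686, -0.4955)
edge 3: e_3 = (+1.25, -7.26);  n_3 = (-0.9855, -0.1697)
∠(n_0, n_3) = 140.53°
δ = |180° − 140.53°| = 39.47°
39.47° ≤ 2α = 48.46°  →  valid

δ = 39.47°, valid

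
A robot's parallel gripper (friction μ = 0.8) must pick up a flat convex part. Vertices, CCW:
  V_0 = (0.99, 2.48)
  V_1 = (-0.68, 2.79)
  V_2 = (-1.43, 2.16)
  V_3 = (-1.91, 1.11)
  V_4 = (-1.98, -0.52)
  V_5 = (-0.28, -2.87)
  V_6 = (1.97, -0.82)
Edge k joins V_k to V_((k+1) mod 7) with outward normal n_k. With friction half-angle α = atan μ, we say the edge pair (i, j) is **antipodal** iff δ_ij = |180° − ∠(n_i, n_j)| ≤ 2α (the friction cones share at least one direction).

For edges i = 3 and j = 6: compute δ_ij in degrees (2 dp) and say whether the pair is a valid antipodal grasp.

α = atan 0.8 = 38.66°;  2α = 77.32°
edge 3: e_3 = (-0.07, -1.63);  n_3 = (-0.9991, +0.0429)
edge 6: e_6 = (-0.98, +3.30);  n_6 = (+0.9586, +0.2847)
∠(n_3, n_6) = 161.00°
δ = |180° − 161.00°| = 19.00°
19.00° ≤ 2α = 77.32°  →  valid

δ = 19.00°, valid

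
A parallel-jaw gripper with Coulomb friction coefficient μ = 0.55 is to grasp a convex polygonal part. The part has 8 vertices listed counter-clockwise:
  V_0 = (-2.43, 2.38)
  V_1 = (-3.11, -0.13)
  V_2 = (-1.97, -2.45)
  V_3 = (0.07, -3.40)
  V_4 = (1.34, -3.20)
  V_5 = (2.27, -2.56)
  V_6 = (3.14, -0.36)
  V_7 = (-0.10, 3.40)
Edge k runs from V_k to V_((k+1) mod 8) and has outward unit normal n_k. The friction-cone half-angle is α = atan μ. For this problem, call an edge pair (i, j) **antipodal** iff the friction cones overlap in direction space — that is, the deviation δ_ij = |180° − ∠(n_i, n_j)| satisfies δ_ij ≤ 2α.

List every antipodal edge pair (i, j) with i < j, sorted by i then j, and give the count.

count = 10; pairs: (0,4), (0,5), (0,6), (1,5), (1,6), (2,6), (2,7), (3,7), (4,7), (5,7)

α = atan 0.55 = 28.81°;  2α = 57.62°
n_0 = (-0.9652, +0.2615)
n_1 = (-0.8975, -0.4410)
n_2 = (-0.4222, -0.9065)
n_3 = (+0.1556, -0.9878)
n_4 = (+0.5669, -0.8238)
n_5 = (+0.9299, -0.3677)
n_6 = (+0.7575, +0.6528)
n_7 = (-0.4010, +0.9161)
  (0,1): δ = 138.67°  ·
  (0,2): δ = 99.81°  ·
  (0,3): δ = 65.89°  ·
  (0,4): δ = 40.31°  ✓
  (0,5): δ = 6.42°  ✓
  (0,6): δ = 55.91°  ✓
  (0,7): δ = 128.80°  ·
  (1,2): δ = 141.14°  ·
  (1,3): δ = 107.22°  ·
  (1,4): δ = 81.63°  ·
  (1,5): δ = 47.75°  ✓
  (1,6): δ = 14.58°  ✓
  (1,7): δ = 87.47°  ·
  (2,3): δ = 146.08°  ·
  (2,4): δ = 120.49°  ·
  (2,5): δ = 86.61°  ·
  (2,6): δ = 24.28°  ✓
  (2,7): δ = 48.61°  ✓
  (3,4): δ = 154.41°  ·
  (3,5): δ = 120.53°  ·
  (3,6): δ = 58.20°  ·
  (3,7): δ = 14.69°  ✓
  (4,5): δ = 146.11°  ·
  (4,6): δ = 83.78°  ·
  (4,7): δ = 10.89°  ✓
  (5,6): δ = 117.67°  ·
  (5,7): δ = 44.78°  ✓
  (6,7): δ = 107.11°  ·
antipodal pairs: 10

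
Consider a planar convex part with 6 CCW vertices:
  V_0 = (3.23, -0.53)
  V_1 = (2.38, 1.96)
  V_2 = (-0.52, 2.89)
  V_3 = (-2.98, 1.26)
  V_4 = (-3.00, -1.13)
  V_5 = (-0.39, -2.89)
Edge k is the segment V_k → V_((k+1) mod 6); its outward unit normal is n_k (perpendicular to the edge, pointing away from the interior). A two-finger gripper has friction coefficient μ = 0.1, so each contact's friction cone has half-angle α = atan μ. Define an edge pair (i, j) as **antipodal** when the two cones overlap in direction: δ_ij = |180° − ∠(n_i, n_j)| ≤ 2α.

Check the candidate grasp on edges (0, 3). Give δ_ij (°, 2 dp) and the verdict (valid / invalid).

δ = 19.33°, invalid

α = atan 0.1 = 5.71°;  2α = 11.42°
edge 0: e_0 = (-0.85, +2.49);  n_0 = (+0.9464, +0.3231)
edge 3: e_3 = (-0.02, -2.39);  n_3 = (-1.0000, +0.0084)
∠(n_0, n_3) = 160.67°
δ = |180° − 160.67°| = 19.33°
19.33° > 2α = 11.42°  →  invalid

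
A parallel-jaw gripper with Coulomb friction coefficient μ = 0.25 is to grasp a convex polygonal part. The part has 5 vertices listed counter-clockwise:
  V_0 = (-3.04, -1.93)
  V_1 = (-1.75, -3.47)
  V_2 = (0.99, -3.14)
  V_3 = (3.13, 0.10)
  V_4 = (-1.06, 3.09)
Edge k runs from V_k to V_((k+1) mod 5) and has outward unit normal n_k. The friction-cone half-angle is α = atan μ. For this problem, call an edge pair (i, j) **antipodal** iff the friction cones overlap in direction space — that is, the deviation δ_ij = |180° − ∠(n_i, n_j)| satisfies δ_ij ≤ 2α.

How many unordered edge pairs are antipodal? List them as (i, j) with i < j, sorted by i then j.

α = atan 0.25 = 14.04°;  2α = 28.07°
n_0 = (-0.7666, -0.6421)
n_1 = (+0.1196, -0.9928)
n_2 = (+0.8344, -0.5511)
n_3 = (+0.5809, +0.8140)
n_4 = (-0.9303, +0.3669)
  (0,1): δ = 123.08°  ·
  (0,2): δ = 73.40°  ·
  (0,3): δ = 14.54°  ✓
  (0,4): δ = 118.52°  ·
  (1,2): δ = 130.31°  ·
  (1,3): δ = 42.38°  ·
  (1,4): δ = 61.61°  ·
  (2,3): δ = 92.07°  ·
  (2,4): δ = 11.92°  ✓
  (3,4): δ = 76.01°  ·
antipodal pairs: 2

count = 2; pairs: (0,3), (2,4)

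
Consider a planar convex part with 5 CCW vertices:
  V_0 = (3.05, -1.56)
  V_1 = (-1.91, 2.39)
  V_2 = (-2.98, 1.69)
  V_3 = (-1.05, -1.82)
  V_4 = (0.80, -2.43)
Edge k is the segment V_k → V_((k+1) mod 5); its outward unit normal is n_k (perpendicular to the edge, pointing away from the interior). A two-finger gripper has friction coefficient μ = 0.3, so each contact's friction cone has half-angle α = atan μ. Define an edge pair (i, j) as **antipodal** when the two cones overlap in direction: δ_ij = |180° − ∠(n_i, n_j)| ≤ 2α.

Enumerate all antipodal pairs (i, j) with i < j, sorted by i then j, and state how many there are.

count = 3; pairs: (0,2), (0,3), (1,4)

α = atan 0.3 = 16.70°;  2α = 33.40°
n_0 = (+0.6230, +0.7823)
n_1 = (-0.5475, +0.8368)
n_2 = (-0.8763, -0.4818)
n_3 = (-0.3131, -0.9497)
n_4 = (+0.3606, -0.9327)
  (0,1): δ = 108.27°  ·
  (0,2): δ = 22.66°  ✓
  (0,3): δ = 20.28°  ✓
  (0,4): δ = 59.67°  ·
  (1,2): δ = 94.39°  ·
  (1,3): δ = 51.44°  ·
  (1,4): δ = 12.05°  ✓
  (2,3): δ = 137.05°  ·
  (2,4): δ = 97.66°  ·
  (3,4): δ = 140.61°  ·
antipodal pairs: 3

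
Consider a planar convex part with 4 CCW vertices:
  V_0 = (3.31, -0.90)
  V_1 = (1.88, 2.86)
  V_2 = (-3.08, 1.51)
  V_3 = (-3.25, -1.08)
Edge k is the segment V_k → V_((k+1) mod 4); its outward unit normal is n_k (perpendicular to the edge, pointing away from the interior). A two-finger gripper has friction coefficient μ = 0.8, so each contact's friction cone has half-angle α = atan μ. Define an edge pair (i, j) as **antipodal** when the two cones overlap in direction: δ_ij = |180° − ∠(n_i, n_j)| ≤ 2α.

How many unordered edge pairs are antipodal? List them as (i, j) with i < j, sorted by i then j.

α = atan 0.8 = 38.66°;  2α = 77.32°
n_0 = (+0.9347, +0.3555)
n_1 = (-0.2626, +0.9649)
n_2 = (-0.9979, +0.0655)
n_3 = (+0.0274, -0.9996)
  (0,1): δ = 95.60°  ·
  (0,2): δ = 24.58°  ✓
  (0,3): δ = 70.75°  ✓
  (1,2): δ = 108.98°  ·
  (1,3): δ = 13.65°  ✓
  (2,3): δ = 84.67°  ·
antipodal pairs: 3

count = 3; pairs: (0,2), (0,3), (1,3)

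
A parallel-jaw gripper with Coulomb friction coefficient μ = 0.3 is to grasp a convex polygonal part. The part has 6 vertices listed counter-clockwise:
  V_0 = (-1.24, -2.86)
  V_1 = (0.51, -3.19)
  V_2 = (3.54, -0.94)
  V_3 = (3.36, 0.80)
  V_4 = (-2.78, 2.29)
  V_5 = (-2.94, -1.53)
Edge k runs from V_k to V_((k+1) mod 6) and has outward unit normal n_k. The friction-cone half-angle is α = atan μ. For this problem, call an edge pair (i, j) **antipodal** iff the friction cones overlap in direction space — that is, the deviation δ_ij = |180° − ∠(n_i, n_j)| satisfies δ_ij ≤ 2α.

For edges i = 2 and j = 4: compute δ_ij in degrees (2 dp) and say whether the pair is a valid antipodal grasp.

α = atan 0.3 = 16.70°;  2α = 33.40°
edge 2: e_2 = (-0.18, +1.74);  n_2 = (+0.9947, +0.1029)
edge 4: e_4 = (-0.16, -3.82);  n_4 = (-0.9991, +0.0418)
∠(n_2, n_4) = 171.70°
δ = |180° − 171.70°| = 8.30°
8.30° ≤ 2α = 33.40°  →  valid

δ = 8.30°, valid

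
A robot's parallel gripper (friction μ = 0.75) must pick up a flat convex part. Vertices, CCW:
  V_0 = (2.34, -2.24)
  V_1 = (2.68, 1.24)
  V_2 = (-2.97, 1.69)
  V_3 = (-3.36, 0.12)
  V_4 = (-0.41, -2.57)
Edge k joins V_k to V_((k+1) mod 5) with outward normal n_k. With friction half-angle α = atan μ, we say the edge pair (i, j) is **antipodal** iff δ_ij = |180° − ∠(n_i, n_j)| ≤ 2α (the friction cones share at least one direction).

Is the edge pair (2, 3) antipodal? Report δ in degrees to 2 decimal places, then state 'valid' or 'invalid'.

δ = 118.41°, invalid

α = atan 0.75 = 36.87°;  2α = 73.74°
edge 2: e_2 = (-0.39, -1.57);  n_2 = (-0.9705, +0.2411)
edge 3: e_3 = (+2.95, -2.69);  n_3 = (-0.6738, -0.7389)
∠(n_2, n_3) = 61.59°
δ = |180° − 61.59°| = 118.41°
118.41° > 2α = 73.74°  →  invalid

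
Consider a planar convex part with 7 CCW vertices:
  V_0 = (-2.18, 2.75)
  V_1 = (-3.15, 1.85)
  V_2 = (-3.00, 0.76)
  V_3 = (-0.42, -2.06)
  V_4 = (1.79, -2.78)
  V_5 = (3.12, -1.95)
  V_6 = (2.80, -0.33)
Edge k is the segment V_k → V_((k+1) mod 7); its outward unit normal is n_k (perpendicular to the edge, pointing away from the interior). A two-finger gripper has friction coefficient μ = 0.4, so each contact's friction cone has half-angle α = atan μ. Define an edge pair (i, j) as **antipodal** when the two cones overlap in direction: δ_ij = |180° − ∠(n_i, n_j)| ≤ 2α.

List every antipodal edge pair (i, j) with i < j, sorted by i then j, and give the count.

count = 5; pairs: (0,4), (1,5), (2,5), (2,6), (3,6)

α = atan 0.4 = 21.80°;  2α = 43.60°
n_0 = (-0.6802, +0.7331)
n_1 = (-0.9907, -0.1363)
n_2 = (-0.7378, -0.6750)
n_3 = (-0.3098, -0.9508)
n_4 = (+0.5294, -0.8484)
n_5 = (+0.9810, +0.1938)
n_6 = (+0.5260, +0.8505)
  (0,1): δ = 125.02°  ·
  (0,2): δ = 90.40°  ·
  (0,3): δ = 60.90°  ·
  (0,4): δ = 10.89°  ✓
  (0,5): δ = 58.32°  ·
  (0,6): δ = 105.41°  ·
  (1,2): δ = 145.38°  ·
  (1,3): δ = 115.88°  ·
  (1,4): δ = 65.87°  ·
  (1,5): δ = 3.34°  ✓
  (1,6): δ = 50.43°  ·
  (2,3): δ = 150.50°  ·
  (2,4): δ = 100.49°  ·
  (2,5): δ = 31.28°  ✓
  (2,6): δ = 15.81°  ✓
  (3,4): δ = 129.99°  ·
  (3,5): δ = 60.78°  ·
  (3,6): δ = 13.69°  ✓
  (4,5): δ = 110.79°  ·
  (4,6): δ = 63.70°  ·
  (5,6): δ = 132.91°  ·
antipodal pairs: 5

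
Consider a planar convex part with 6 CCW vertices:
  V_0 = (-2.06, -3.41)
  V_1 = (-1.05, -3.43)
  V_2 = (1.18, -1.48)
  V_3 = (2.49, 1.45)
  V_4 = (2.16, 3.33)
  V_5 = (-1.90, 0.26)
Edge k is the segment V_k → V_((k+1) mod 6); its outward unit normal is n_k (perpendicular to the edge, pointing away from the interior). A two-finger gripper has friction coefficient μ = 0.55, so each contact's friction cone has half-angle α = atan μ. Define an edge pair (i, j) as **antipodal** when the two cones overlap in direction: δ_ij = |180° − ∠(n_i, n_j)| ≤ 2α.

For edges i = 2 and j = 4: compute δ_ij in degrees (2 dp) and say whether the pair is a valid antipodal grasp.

δ = 28.82°, valid

α = atan 0.55 = 28.81°;  2α = 57.62°
edge 2: e_2 = (+1.31, +2.93);  n_2 = (+0.9129, -0.4082)
edge 4: e_4 = (-4.06, -3.07);  n_4 = (-0.6031, +0.7976)
∠(n_2, n_4) = 151.18°
δ = |180° − 151.18°| = 28.82°
28.82° ≤ 2α = 57.62°  →  valid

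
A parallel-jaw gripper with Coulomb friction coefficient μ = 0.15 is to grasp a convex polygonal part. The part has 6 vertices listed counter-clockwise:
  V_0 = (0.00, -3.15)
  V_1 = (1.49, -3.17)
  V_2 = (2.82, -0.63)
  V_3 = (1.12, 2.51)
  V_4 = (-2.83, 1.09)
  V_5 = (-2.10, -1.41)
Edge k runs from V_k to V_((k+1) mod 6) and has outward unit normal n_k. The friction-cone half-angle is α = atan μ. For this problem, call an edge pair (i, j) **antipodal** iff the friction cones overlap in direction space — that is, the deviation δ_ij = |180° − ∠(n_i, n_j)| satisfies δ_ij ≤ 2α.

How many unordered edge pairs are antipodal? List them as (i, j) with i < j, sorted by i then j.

α = atan 0.15 = 8.53°;  2α = 17.06°
n_0 = (-0.0134, -0.9999)
n_1 = (+0.8859, -0.4639)
n_2 = (+0.8794, +0.4761)
n_3 = (-0.3383, +0.9410)
n_4 = (-0.9599, -0.2803)
n_5 = (-0.6380, -0.7700)
  (0,1): δ = 116.87°  ·
  (0,2): δ = 60.80°  ·
  (0,3): δ = 20.54°  ·
  (0,4): δ = 107.05°  ·
  (0,5): δ = 141.12°  ·
  (1,2): δ = 123.93°  ·
  (1,3): δ = 42.59°  ·
  (1,4): δ = 43.92°  ·
  (1,5): δ = 77.99°  ·
  (2,3): δ = 98.66°  ·
  (2,4): δ = 12.15°  ✓
  (2,5): δ = 21.92°  ·
  (3,4): δ = 93.50°  ·
  (3,5): δ = 59.42°  ·
  (4,5): δ = 145.92°  ·
antipodal pairs: 1

count = 1; pairs: (2,4)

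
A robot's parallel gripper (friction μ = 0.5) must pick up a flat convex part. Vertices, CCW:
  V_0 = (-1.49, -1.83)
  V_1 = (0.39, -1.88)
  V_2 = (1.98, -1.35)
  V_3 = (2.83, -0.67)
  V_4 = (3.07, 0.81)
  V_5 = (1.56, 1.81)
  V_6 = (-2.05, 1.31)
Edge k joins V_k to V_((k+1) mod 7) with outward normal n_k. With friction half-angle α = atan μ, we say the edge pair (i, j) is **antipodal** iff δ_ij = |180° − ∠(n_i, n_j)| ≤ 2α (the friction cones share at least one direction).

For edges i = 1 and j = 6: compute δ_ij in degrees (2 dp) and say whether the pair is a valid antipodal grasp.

α = atan 0.5 = 26.57°;  2α = 53.13°
edge 1: e_1 = (+1.59, +0.53);  n_1 = (+0.3162, -0.9487)
edge 6: e_6 = (+0.56, -3.14);  n_6 = (-0.9845, -0.1756)
∠(n_1, n_6) = 98.32°
δ = |180° − 98.32°| = 81.68°
81.68° > 2α = 53.13°  →  invalid

δ = 81.68°, invalid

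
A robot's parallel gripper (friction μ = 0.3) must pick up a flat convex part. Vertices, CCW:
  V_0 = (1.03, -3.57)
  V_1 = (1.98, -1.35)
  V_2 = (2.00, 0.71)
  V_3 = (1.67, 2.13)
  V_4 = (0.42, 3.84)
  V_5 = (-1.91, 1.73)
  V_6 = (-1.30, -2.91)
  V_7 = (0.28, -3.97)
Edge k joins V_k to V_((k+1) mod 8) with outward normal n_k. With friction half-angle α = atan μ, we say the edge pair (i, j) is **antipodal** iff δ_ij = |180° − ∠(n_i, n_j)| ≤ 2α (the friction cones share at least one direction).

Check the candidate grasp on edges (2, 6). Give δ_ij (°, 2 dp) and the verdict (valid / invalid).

δ = 43.06°, invalid

α = atan 0.3 = 16.70°;  2α = 33.40°
edge 2: e_2 = (-0.33, +1.42);  n_2 = (+0.9740, +0.2264)
edge 6: e_6 = (+1.58, -1.06);  n_6 = (-0.5571, -0.8304)
∠(n_2, n_6) = 136.94°
δ = |180° − 136.94°| = 43.06°
43.06° > 2α = 33.40°  →  invalid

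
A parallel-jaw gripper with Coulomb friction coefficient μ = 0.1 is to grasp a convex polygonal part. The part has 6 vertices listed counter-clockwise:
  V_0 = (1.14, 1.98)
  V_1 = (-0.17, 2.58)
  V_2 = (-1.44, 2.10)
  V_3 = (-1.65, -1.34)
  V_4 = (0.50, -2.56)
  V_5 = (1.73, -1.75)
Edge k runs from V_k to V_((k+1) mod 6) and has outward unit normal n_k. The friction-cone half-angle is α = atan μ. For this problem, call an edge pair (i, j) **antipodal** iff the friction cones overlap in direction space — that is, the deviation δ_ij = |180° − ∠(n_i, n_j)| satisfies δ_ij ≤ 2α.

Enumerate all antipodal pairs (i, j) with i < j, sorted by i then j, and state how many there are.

count = 1; pairs: (0,3)

α = atan 0.1 = 5.71°;  2α = 11.42°
n_0 = (+0.4164, +0.9092)
n_1 = (-0.3535, +0.9354)
n_2 = (-0.9981, +0.0609)
n_3 = (-0.4935, -0.8697)
n_4 = (+0.5500, -0.8352)
n_5 = (+0.9877, +0.1562)
  (0,1): δ = 134.69°  ·
  (0,2): δ = 68.88°  ·
  (0,3): δ = 4.96°  ✓
  (0,4): δ = 57.97°  ·
  (0,5): δ = 123.60°  ·
  (1,2): δ = 114.20°  ·
  (1,3): δ = 50.28°  ·
  (1,4): δ = 12.66°  ·
  (1,5): δ = 78.28°  ·
  (2,3): δ = 116.08°  ·
  (2,4): δ = 53.14°  ·
  (2,5): δ = 12.48°  ·
  (3,4): δ = 117.06°  ·
  (3,5): δ = 51.44°  ·
  (4,5): δ = 114.38°  ·
antipodal pairs: 1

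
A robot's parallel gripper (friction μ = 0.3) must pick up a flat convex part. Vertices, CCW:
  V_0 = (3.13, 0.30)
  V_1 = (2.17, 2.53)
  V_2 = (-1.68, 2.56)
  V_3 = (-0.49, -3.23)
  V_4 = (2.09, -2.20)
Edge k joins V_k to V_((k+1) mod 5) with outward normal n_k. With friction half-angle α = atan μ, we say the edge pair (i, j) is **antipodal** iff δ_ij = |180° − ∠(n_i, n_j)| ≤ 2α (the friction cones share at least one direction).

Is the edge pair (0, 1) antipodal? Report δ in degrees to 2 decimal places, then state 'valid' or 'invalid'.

α = atan 0.3 = 16.70°;  2α = 33.40°
edge 0: e_0 = (-0.96, +2.23);  n_0 = (+0.9185, +0.3954)
edge 1: e_1 = (-3.85, +0.03);  n_1 = (+0.0078, +1.0000)
∠(n_0, n_1) = 66.26°
δ = |180° − 66.26°| = 113.74°
113.74° > 2α = 33.40°  →  invalid

δ = 113.74°, invalid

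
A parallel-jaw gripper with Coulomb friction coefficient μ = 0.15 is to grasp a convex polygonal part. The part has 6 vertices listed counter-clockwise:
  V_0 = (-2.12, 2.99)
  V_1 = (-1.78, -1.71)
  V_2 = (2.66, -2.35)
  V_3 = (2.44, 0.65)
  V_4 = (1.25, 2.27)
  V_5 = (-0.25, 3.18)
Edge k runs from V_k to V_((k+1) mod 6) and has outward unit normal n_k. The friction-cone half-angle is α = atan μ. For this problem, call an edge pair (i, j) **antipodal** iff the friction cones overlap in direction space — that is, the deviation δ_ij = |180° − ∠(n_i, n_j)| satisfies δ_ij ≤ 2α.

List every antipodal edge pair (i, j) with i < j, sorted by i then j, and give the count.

count = 2; pairs: (0,2), (1,5)

α = atan 0.15 = 8.53°;  2α = 17.06°
n_0 = (-0.9974, -0.0722)
n_1 = (-0.1427, -0.9898)
n_2 = (+0.9973, +0.0731)
n_3 = (+0.8059, +0.5920)
n_4 = (+0.5187, +0.8550)
n_5 = (-0.1011, +0.9949)
  (0,1): δ = 102.34°  ·
  (0,2): δ = 0.06°  ✓
  (0,3): δ = 32.16°  ·
  (0,4): δ = 54.62°  ·
  (0,5): δ = 91.66°  ·
  (1,2): δ = 77.60°  ·
  (1,3): δ = 45.50°  ·
  (1,4): δ = 23.04°  ·
  (1,5): δ = 14.00°  ✓
  (2,3): δ = 147.89°  ·
  (2,4): δ = 125.44°  ·
  (2,5): δ = 88.39°  ·
  (3,4): δ = 157.54°  ·
  (3,5): δ = 120.50°  ·
  (4,5): δ = 142.95°  ·
antipodal pairs: 2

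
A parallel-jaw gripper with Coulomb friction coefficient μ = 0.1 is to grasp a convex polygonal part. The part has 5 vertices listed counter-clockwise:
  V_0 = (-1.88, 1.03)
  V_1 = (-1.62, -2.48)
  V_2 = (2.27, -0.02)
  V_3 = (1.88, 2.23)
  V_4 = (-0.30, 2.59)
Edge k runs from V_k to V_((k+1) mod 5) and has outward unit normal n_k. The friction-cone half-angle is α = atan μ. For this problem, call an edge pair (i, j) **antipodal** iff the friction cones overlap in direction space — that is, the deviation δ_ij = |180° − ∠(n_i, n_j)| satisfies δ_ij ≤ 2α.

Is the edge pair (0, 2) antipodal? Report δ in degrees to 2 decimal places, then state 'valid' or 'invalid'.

δ = 5.60°, valid

α = atan 0.1 = 5.71°;  2α = 11.42°
edge 0: e_0 = (+0.26, -3.51);  n_0 = (-0.9973, -0.0739)
edge 2: e_2 = (-0.39, +2.25);  n_2 = (+0.9853, +0.1708)
∠(n_0, n_2) = 174.40°
δ = |180° − 174.40°| = 5.60°
5.60° ≤ 2α = 11.42°  →  valid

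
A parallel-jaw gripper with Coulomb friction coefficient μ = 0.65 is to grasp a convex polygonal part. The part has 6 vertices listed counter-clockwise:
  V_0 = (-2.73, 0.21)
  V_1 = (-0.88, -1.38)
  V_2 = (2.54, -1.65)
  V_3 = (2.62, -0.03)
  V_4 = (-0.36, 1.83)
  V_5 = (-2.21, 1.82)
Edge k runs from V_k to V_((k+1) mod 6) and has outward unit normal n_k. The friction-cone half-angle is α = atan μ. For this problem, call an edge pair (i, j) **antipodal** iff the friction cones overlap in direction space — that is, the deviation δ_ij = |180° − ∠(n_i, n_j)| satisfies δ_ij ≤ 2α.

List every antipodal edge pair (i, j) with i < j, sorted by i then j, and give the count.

count = 6; pairs: (0,2), (0,3), (0,4), (1,3), (1,4), (2,5)

α = atan 0.65 = 33.02°;  2α = 66.05°
n_0 = (-0.6518, -0.7584)
n_1 = (-0.0787, -0.9969)
n_2 = (+0.9988, -0.0493)
n_3 = (+0.5295, +0.8483)
n_4 = (-0.0054, +1.0000)
n_5 = (-0.9516, +0.3073)
  (0,1): δ = 143.84°  ·
  (0,2): δ = 52.15°  ✓
  (0,3): δ = 8.71°  ✓
  (0,4): δ = 40.99°  ✓
  (0,5): δ = 112.78°  ·
  (1,2): δ = 88.31°  ·
  (1,3): δ = 27.46°  ✓
  (1,4): δ = 4.82°  ✓
  (1,5): δ = 76.61°  ·
  (2,3): δ = 119.14°  ·
  (2,4): δ = 86.86°  ·
  (2,5): δ = 15.07°  ✓
  (3,4): δ = 147.72°  ·
  (3,5): δ = 75.93°  ·
  (4,5): δ = 108.21°  ·
antipodal pairs: 6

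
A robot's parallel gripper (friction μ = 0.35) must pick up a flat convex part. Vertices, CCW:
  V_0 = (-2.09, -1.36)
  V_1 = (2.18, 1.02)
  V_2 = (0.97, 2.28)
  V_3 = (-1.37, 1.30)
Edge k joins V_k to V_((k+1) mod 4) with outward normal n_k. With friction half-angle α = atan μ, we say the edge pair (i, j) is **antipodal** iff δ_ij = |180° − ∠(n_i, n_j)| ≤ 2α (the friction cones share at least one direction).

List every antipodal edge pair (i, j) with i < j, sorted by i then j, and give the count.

count = 1; pairs: (0,2)

α = atan 0.35 = 19.29°;  2α = 38.58°
n_0 = (+0.4869, -0.8735)
n_1 = (+0.7213, +0.6927)
n_2 = (-0.3863, +0.9224)
n_3 = (-0.9653, +0.2613)
  (0,1): δ = 75.29°  ·
  (0,2): δ = 6.41°  ✓
  (0,3): δ = 45.72°  ·
  (1,2): δ = 111.12°  ·
  (1,3): δ = 58.99°  ·
  (2,3): δ = 127.87°  ·
antipodal pairs: 1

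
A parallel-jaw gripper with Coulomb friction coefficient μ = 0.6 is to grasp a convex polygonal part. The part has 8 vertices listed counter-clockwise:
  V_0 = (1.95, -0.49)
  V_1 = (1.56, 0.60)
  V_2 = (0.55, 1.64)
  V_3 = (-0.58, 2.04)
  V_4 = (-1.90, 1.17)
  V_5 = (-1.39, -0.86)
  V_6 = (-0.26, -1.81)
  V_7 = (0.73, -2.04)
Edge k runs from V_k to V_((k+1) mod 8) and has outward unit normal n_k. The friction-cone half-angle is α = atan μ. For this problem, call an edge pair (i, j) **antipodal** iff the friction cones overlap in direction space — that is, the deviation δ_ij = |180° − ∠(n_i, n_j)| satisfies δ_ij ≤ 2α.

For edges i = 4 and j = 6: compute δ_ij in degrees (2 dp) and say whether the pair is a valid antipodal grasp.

δ = 117.18°, invalid

α = atan 0.6 = 30.96°;  2α = 61.93°
edge 4: e_4 = (+0.51, -2.03);  n_4 = (-0.9699, -0.2437)
edge 6: e_6 = (+0.99, -0.23);  n_6 = (-0.2263, -0.9741)
∠(n_4, n_6) = 62.82°
δ = |180° − 62.82°| = 117.18°
117.18° > 2α = 61.93°  →  invalid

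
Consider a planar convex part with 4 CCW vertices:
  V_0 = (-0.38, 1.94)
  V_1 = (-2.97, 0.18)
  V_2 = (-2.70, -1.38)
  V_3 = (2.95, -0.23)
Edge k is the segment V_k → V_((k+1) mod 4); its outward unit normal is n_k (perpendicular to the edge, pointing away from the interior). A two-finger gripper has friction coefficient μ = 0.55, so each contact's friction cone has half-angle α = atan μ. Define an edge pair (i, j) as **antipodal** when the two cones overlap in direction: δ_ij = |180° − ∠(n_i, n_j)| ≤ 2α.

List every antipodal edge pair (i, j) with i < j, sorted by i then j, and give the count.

count = 3; pairs: (0,2), (1,3), (2,3)

α = atan 0.55 = 28.81°;  2α = 57.62°
n_0 = (-0.5620, +0.8271)
n_1 = (-0.9854, -0.1705)
n_2 = (+0.1995, -0.9799)
n_3 = (+0.5460, +0.8378)
  (0,1): δ = 114.38°  ·
  (0,2): δ = 22.69°  ✓
  (0,3): δ = 112.71°  ·
  (1,2): δ = 88.31°  ·
  (1,3): δ = 47.09°  ✓
  (2,3): δ = 44.60°  ✓
antipodal pairs: 3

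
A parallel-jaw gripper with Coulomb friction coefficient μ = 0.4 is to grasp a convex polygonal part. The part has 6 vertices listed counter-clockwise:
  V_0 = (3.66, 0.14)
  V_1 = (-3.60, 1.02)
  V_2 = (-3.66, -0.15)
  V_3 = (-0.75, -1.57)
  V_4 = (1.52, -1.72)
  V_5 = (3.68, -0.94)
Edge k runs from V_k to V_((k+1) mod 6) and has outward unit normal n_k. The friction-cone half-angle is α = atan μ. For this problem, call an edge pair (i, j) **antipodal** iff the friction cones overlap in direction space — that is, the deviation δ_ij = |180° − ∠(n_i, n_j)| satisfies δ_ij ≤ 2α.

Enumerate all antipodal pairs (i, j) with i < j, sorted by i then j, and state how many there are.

α = atan 0.4 = 21.80°;  2α = 43.60°
n_0 = (+0.1203, +0.9927)
n_1 = (-0.9987, +0.0512)
n_2 = (-0.4385, -0.8987)
n_3 = (-0.0659, -0.9978)
n_4 = (+0.3396, -0.9406)
n_5 = (+0.9998, +0.0185)
  (0,1): δ = 86.02°  ·
  (0,2): δ = 19.10°  ✓
  (0,3): δ = 3.13°  ✓
  (0,4): δ = 26.77°  ✓
  (0,5): δ = 97.97°  ·
  (1,2): δ = 113.08°  ·
  (1,3): δ = 90.84°  ·
  (1,4): δ = 67.21°  ·
  (1,5): δ = 4.00°  ✓
  (2,3): δ = 157.77°  ·
  (2,4): δ = 134.13°  ·
  (2,5): δ = 62.93°  ·
  (3,4): δ = 156.36°  ·
  (3,5): δ = 85.16°  ·
  (4,5): δ = 108.79°  ·
antipodal pairs: 4

count = 4; pairs: (0,2), (0,3), (0,4), (1,5)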